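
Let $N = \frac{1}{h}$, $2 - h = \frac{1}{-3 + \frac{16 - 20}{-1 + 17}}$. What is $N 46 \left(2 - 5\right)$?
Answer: $- \frac{299}{5} \approx -59.8$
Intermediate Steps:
$h = \frac{30}{13}$ ($h = 2 - \frac{1}{-3 + \frac{16 - 20}{-1 + 17}} = 2 - \frac{1}{-3 - \frac{4}{16}} = 2 - \frac{1}{-3 - \frac{1}{4}} = 2 - \frac{1}{- \frac{13}{4}} = 2 - - \frac{4}{13} = 2 + \frac{4}{13} = \frac{30}{13} \approx 2.3077$)
$N = \frac{13}{30}$ ($N = \frac{1}{\frac{30}{13}} = \frac{13}{30} \approx 0.43333$)
$N 46 \left(2 - 5\right) = \frac{13}{30} \cdot 46 \left(2 - 5\right) = \frac{299}{15} \left(-3\right) = - \frac{299}{5}$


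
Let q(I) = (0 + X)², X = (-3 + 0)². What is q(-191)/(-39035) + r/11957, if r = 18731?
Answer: 730196068/466741495 ≈ 1.5645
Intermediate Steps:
X = 9 (X = (-3)² = 9)
q(I) = 81 (q(I) = (0 + 9)² = 9² = 81)
q(-191)/(-39035) + r/11957 = 81/(-39035) + 18731/11957 = 81*(-1/39035) + 18731*(1/11957) = -81/39035 + 18731/11957 = 730196068/466741495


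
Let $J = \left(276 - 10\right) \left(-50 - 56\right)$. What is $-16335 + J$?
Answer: $-44531$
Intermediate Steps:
$J = -28196$ ($J = 266 \left(-50 - 56\right) = 266 \left(-106\right) = -28196$)
$-16335 + J = -16335 - 28196 = -44531$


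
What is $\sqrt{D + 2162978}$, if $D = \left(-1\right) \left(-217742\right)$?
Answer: $4 \sqrt{148795} \approx 1543.0$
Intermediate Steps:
$D = 217742$
$\sqrt{D + 2162978} = \sqrt{217742 + 2162978} = \sqrt{2380720} = 4 \sqrt{148795}$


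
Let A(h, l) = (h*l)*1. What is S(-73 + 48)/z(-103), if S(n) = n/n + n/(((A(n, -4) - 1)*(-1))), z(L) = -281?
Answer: -124/27819 ≈ -0.0044574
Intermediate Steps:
A(h, l) = h*l
S(n) = 1 + n/(1 + 4*n) (S(n) = n/n + n/(((n*(-4) - 1)*(-1))) = 1 + n/(((-4*n - 1)*(-1))) = 1 + n/(((-1 - 4*n)*(-1))) = 1 + n/(1 + 4*n))
S(-73 + 48)/z(-103) = ((1 + 5*(-73 + 48))/(1 + 4*(-73 + 48)))/(-281) = ((1 + 5*(-25))/(1 + 4*(-25)))*(-1/281) = ((1 - 125)/(1 - 100))*(-1/281) = (-124/(-99))*(-1/281) = -1/99*(-124)*(-1/281) = (124/99)*(-1/281) = -124/27819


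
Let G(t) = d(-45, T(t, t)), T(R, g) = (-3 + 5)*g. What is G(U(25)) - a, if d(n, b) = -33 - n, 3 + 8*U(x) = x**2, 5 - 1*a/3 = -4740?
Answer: -14223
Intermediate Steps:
a = 14235 (a = 15 - 3*(-4740) = 15 + 14220 = 14235)
U(x) = -3/8 + x**2/8
T(R, g) = 2*g
G(t) = 12 (G(t) = -33 - 1*(-45) = -33 + 45 = 12)
G(U(25)) - a = 12 - 1*14235 = 12 - 14235 = -14223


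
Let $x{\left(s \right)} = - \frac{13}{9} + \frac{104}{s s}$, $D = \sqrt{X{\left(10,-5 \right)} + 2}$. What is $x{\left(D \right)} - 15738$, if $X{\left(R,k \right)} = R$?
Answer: $- \frac{141577}{9} \approx -15731.0$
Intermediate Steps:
$D = 2 \sqrt{3}$ ($D = \sqrt{10 + 2} = \sqrt{12} = 2 \sqrt{3} \approx 3.4641$)
$x{\left(s \right)} = - \frac{13}{9} + \frac{104}{s^{2}}$ ($x{\left(s \right)} = \left(-13\right) \frac{1}{9} + \frac{104}{s^{2}} = - \frac{13}{9} + \frac{104}{s^{2}}$)
$x{\left(D \right)} - 15738 = \left(- \frac{13}{9} + \frac{104}{12}\right) - 15738 = \left(- \frac{13}{9} + 104 \cdot \frac{1}{12}\right) - 15738 = \left(- \frac{13}{9} + \frac{26}{3}\right) - 15738 = \frac{65}{9} - 15738 = - \frac{141577}{9}$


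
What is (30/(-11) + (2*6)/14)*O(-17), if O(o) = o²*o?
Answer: 707472/77 ≈ 9188.0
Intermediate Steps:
O(o) = o³
(30/(-11) + (2*6)/14)*O(-17) = (30/(-11) + (2*6)/14)*(-17)³ = (30*(-1/11) + 12*(1/14))*(-4913) = (-30/11 + 6/7)*(-4913) = -144/77*(-4913) = 707472/77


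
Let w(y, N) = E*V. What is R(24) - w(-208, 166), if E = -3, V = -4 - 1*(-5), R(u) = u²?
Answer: 579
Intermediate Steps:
V = 1 (V = -4 + 5 = 1)
w(y, N) = -3 (w(y, N) = -3*1 = -3)
R(24) - w(-208, 166) = 24² - 1*(-3) = 576 + 3 = 579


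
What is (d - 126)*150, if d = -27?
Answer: -22950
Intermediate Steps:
(d - 126)*150 = (-27 - 126)*150 = -153*150 = -22950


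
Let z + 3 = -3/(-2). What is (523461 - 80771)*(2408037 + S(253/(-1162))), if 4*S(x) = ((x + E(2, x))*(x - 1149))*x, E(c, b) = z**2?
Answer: 6690586192618785499865/6275934112 ≈ 1.0661e+12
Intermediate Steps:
z = -3/2 (z = -3 - 3/(-2) = -3 - 3*(-1/2) = -3 + 3/2 = -3/2 ≈ -1.5000)
E(c, b) = 9/4 (E(c, b) = (-3/2)**2 = 9/4)
S(x) = x*(-1149 + x)*(9/4 + x)/4 (S(x) = (((x + 9/4)*(x - 1149))*x)/4 = (((9/4 + x)*(-1149 + x))*x)/4 = (((-1149 + x)*(9/4 + x))*x)/4 = (x*(-1149 + x)*(9/4 + x))/4 = x*(-1149 + x)*(9/4 + x)/4)
(523461 - 80771)*(2408037 + S(253/(-1162))) = (523461 - 80771)*(2408037 + (253/(-1162))*(-10341 - 1160511/(-1162) + 4*(253/(-1162))**2)/16) = 442690*(2408037 + (253*(-1/1162))*(-10341 - 1160511*(-1)/1162 + 4*(253*(-1/1162))**2)/16) = 442690*(2408037 + (1/16)*(-253/1162)*(-10341 - 4587*(-253/1162) + 4*(-253/1162)**2)) = 442690*(2408037 + (1/16)*(-253/1162)*(-10341 + 1160511/1162 + 4*(64009/1350244))) = 442690*(2408037 + (1/16)*(-253/1162)*(-10341 + 1160511/1162 + 64009/337561)) = 442690*(2408037 + (1/16)*(-253/1162)*(-6307051693/675122)) = 442690*(2408037 + 1595684078329/12551868224) = 442690*(30226958786594617/12551868224) = 6690586192618785499865/6275934112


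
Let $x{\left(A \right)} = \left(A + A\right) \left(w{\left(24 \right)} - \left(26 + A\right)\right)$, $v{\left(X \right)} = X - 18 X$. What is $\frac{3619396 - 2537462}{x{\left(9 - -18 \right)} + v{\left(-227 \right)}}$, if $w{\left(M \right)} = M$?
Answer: $\frac{1081934}{2293} \approx 471.84$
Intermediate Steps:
$v{\left(X \right)} = - 17 X$
$x{\left(A \right)} = 2 A \left(-2 - A\right)$ ($x{\left(A \right)} = \left(A + A\right) \left(24 - \left(26 + A\right)\right) = 2 A \left(-2 - A\right)$)
$\frac{3619396 - 2537462}{x{\left(9 - -18 \right)} + v{\left(-227 \right)}} = \frac{3619396 - 2537462}{- 2 \left(9 - -18\right) \left(2 + \left(9 - -18\right)\right) - -3859} = \frac{1081934}{- 2 \left(9 + 18\right) \left(2 + \left(9 + 18\right)\right) + 3859} = \frac{1081934}{\left(-2\right) 27 \left(2 + 27\right) + 3859} = \frac{1081934}{\left(-2\right) 27 \cdot 29 + 3859} = \frac{1081934}{-1566 + 3859} = \frac{1081934}{2293}$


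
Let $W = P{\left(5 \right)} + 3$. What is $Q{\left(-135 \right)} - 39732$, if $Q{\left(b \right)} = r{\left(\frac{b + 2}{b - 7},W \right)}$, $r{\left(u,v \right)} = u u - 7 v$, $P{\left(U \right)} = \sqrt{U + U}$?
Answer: $- \frac{801561803}{20164} - 7 \sqrt{10} \approx -39774.0$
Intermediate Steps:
$P{\left(U \right)} = \sqrt{2} \sqrt{U}$ ($P{\left(U \right)} = \sqrt{2 U} = \sqrt{2} \sqrt{U}$)
$W = 3 + \sqrt{10}$ ($W = \sqrt{2} \sqrt{5} + 3 = \sqrt{10} + 3 = 3 + \sqrt{10} \approx 6.1623$)
$r{\left(u,v \right)} = u^{2} - 7 v$
$Q{\left(b \right)} = -21 - 7 \sqrt{10} + \frac{\left(2 + b\right)^{2}}{\left(-7 + b\right)^{2}}$ ($Q{\left(b \right)} = \left(\frac{b + 2}{b - 7}\right)^{2} - 7 \left(3 + \sqrt{10}\right) = \left(\frac{2 + b}{-7 + b}\right)^{2} - \left(21 + 7 \sqrt{10}\right) = \frac{\left(2 + b\right)^{2}}{\left(-7 + b\right)^{2}} - \left(21 + 7 \sqrt{10}\right) = -21 - 7 \sqrt{10} + \frac{\left(2 + b\right)^{2}}{\left(-7 + b\right)^{2}}$)
$Q{\left(-135 \right)} - 39732 = \left(-21 - 7 \sqrt{10} + \frac{\left(2 - 135\right)^{2}}{\left(-7 - 135\right)^{2}}\right) - 39732 = \left(-21 - 7 \sqrt{10} + \frac{\left(-133\right)^{2}}{20164}\right) - 39732 = \left(-21 - 7 \sqrt{10} + \frac{1}{20164} \cdot 17689\right) - 39732 = \left(-21 - 7 \sqrt{10} + \frac{17689}{20164}\right) - 39732 = \left(- \frac{405755}{20164} - 7 \sqrt{10}\right) - 39732 = - \frac{801561803}{20164} - 7 \sqrt{10}$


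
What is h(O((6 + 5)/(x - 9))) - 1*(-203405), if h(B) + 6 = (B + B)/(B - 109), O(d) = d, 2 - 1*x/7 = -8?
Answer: 675081270/3319 ≈ 2.0340e+5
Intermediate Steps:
x = 70 (x = 14 - 7*(-8) = 14 + 56 = 70)
h(B) = -6 + 2*B/(-109 + B) (h(B) = -6 + (B + B)/(B - 109) = -6 + (2*B)/(-109 + B) = -6 + 2*B/(-109 + B))
h(O((6 + 5)/(x - 9))) - 1*(-203405) = 2*(327 - 2*(6 + 5)/(70 - 9))/(-109 + (6 + 5)/(70 - 9)) - 1*(-203405) = 2*(327 - 22/61)/(-109 + 11/61) + 203405 = 2*(327 - 22/61)/(-109 + 11*(1/61)) + 203405 = 2*(327 - 2*11/61)/(-109 + 11/61) + 203405 = 2*(327 - 22/61)/(-6638/61) + 203405 = 2*(-61/6638)*(19925/61) + 203405 = -19925/3319 + 203405 = 675081270/3319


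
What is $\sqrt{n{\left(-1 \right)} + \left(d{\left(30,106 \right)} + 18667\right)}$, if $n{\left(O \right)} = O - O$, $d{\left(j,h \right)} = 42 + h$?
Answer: $\sqrt{18815} \approx 137.17$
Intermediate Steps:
$n{\left(O \right)} = 0$
$\sqrt{n{\left(-1 \right)} + \left(d{\left(30,106 \right)} + 18667\right)} = \sqrt{0 + \left(\left(42 + 106\right) + 18667\right)} = \sqrt{0 + \left(148 + 18667\right)} = \sqrt{0 + 18815} = \sqrt{18815}$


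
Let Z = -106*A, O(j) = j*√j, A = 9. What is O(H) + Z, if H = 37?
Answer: -954 + 37*√37 ≈ -728.94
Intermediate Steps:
O(j) = j^(3/2)
Z = -954 (Z = -106*9 = -954)
O(H) + Z = 37^(3/2) - 954 = 37*√37 - 954 = -954 + 37*√37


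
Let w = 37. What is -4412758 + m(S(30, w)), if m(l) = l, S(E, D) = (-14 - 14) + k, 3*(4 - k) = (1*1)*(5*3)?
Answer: -4412787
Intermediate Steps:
k = -1 (k = 4 - 1*1*5*3/3 = 4 - 15/3 = 4 - ⅓*15 = 4 - 5 = -1)
S(E, D) = -29 (S(E, D) = (-14 - 14) - 1 = -28 - 1 = -29)
-4412758 + m(S(30, w)) = -4412758 - 29 = -4412787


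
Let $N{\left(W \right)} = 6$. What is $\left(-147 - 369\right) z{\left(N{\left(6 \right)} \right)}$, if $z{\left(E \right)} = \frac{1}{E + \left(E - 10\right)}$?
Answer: $-258$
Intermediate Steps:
$z{\left(E \right)} = \frac{1}{-10 + 2 E}$ ($z{\left(E \right)} = \frac{1}{E + \left(E - 10\right)} = \frac{1}{E + \left(-10 + E\right)} = \frac{1}{-10 + 2 E}$)
$\left(-147 - 369\right) z{\left(N{\left(6 \right)} \right)} = \left(-147 - 369\right) \frac{1}{2 \left(-5 + 6\right)} = - 516 \frac{1}{2 \cdot 1} = - 516 \cdot \frac{1}{2} \cdot 1 = \left(-516\right) \frac{1}{2} = -258$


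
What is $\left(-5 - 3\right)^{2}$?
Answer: $64$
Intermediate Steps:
$\left(-5 - 3\right)^{2} = \left(-8\right)^{2} = 64$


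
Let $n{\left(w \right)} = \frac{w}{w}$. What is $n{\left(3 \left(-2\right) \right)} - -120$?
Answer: $121$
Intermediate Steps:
$n{\left(w \right)} = 1$
$n{\left(3 \left(-2\right) \right)} - -120 = 1 - -120 = 1 + 120 = 121$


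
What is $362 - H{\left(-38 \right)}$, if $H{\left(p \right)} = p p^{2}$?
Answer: $55234$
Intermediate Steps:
$H{\left(p \right)} = p^{3}$
$362 - H{\left(-38 \right)} = 362 - \left(-38\right)^{3} = 362 - -54872 = 362 + 54872 = 55234$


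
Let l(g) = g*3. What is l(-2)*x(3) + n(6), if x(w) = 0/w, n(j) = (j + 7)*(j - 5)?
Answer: 13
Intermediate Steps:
l(g) = 3*g
n(j) = (-5 + j)*(7 + j) (n(j) = (7 + j)*(-5 + j) = (-5 + j)*(7 + j))
x(w) = 0
l(-2)*x(3) + n(6) = (3*(-2))*0 + (-35 + 6² + 2*6) = -6*0 + (-35 + 36 + 12) = 0 + 13 = 13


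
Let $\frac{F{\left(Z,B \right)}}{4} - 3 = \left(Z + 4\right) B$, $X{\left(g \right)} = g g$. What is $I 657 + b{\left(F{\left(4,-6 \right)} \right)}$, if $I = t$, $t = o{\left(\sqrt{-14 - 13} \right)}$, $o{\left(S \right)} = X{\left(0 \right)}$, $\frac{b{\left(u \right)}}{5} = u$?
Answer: $-900$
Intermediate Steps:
$X{\left(g \right)} = g^{2}$
$F{\left(Z,B \right)} = 12 + 4 B \left(4 + Z\right)$ ($F{\left(Z,B \right)} = 12 + 4 \left(Z + 4\right) B = 12 + 4 \left(4 + Z\right) B = 12 + 4 B \left(4 + Z\right)$)
$b{\left(u \right)} = 5 u$
$o{\left(S \right)} = 0$ ($o{\left(S \right)} = 0^{2} = 0$)
$t = 0$
$I = 0$
$I 657 + b{\left(F{\left(4,-6 \right)} \right)} = 0 \cdot 657 + 5 \left(12 + 16 \left(-6\right) + 4 \left(-6\right) 4\right) = 0 + 5 \left(12 - 96 - 96\right) = 0 + 5 \left(-180\right) = 0 - 900 = -900$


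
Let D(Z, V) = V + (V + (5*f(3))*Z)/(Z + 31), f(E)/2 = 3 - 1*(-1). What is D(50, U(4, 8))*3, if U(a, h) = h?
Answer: 2656/27 ≈ 98.370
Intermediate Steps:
f(E) = 8 (f(E) = 2*(3 - 1*(-1)) = 2*(3 + 1) = 2*4 = 8)
D(Z, V) = V + (V + 40*Z)/(31 + Z) (D(Z, V) = V + (V + (5*8)*Z)/(Z + 31) = V + (V + 40*Z)/(31 + Z))
D(50, U(4, 8))*3 = ((32*8 + 40*50 + 8*50)/(31 + 50))*3 = ((256 + 2000 + 400)/81)*3 = ((1/81)*2656)*3 = (2656/81)*3 = 2656/27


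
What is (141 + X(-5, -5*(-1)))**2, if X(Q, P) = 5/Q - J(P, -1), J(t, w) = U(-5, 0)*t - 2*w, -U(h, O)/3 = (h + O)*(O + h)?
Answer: 263169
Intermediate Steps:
U(h, O) = -3*(O + h)**2 (U(h, O) = -3*(h + O)*(O + h) = -3*(O + h)*(O + h) = -3*(O + h)**2)
J(t, w) = -75*t - 2*w (J(t, w) = (-3*(0 - 5)**2)*t - 2*w = (-3*(-5)**2)*t - 2*w = (-3*25)*t - 2*w = -75*t - 2*w)
X(Q, P) = -2 + 5/Q + 75*P (X(Q, P) = 5/Q - (-75*P - 2*(-1)) = 5/Q - (-75*P + 2) = 5/Q - (2 - 75*P) = 5/Q + (-2 + 75*P) = -2 + 5/Q + 75*P)
(141 + X(-5, -5*(-1)))**2 = (141 + (-2 + 5/(-5) + 75*(-5*(-1))))**2 = (141 + (-2 + 5*(-1/5) + 75*5))**2 = (141 + (-2 - 1 + 375))**2 = (141 + 372)**2 = 513**2 = 263169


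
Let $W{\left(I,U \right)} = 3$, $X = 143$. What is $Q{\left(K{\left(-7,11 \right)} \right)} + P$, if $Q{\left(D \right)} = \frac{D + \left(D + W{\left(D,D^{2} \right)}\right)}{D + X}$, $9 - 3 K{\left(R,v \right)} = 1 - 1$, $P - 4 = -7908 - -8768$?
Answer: $\frac{126153}{146} \approx 864.06$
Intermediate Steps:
$P = 864$ ($P = 4 - -860 = 4 + \left(-7908 + 8768\right) = 4 + 860 = 864$)
$K{\left(R,v \right)} = 3$ ($K{\left(R,v \right)} = 3 - \frac{1 - 1}{3} = 3 - 0 = 3 + 0 = 3$)
$Q{\left(D \right)} = \frac{3 + 2 D}{143 + D}$ ($Q{\left(D \right)} = \frac{D + \left(D + 3\right)}{D + 143} = \frac{D + \left(3 + D\right)}{143 + D} = \frac{3 + 2 D}{143 + D}$)
$Q{\left(K{\left(-7,11 \right)} \right)} + P = \frac{3 + 2 \cdot 3}{143 + 3} + 864 = \frac{3 + 6}{146} + 864 = \frac{1}{146} \cdot 9 + 864 = \frac{9}{146} + 864 = \frac{126153}{146}$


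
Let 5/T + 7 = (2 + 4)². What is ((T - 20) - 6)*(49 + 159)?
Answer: -155792/29 ≈ -5372.1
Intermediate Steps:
T = 5/29 (T = 5/(-7 + (2 + 4)²) = 5/(-7 + 6²) = 5/(-7 + 36) = 5/29 ≈ 0.17241)
((T - 20) - 6)*(49 + 159) = ((5/29 - 20) - 6)*(49 + 159) = (-575/29 - 6)*208 = -749/29*208 = -155792/29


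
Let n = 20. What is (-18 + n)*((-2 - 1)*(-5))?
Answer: 30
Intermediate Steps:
(-18 + n)*((-2 - 1)*(-5)) = (-18 + 20)*((-2 - 1)*(-5)) = 2*(-3*(-5)) = 2*15 = 30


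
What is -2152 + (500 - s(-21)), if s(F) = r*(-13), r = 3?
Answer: -1613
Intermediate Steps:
s(F) = -39 (s(F) = 3*(-13) = -39)
-2152 + (500 - s(-21)) = -2152 + (500 - 1*(-39)) = -2152 + (500 + 39) = -2152 + 539 = -1613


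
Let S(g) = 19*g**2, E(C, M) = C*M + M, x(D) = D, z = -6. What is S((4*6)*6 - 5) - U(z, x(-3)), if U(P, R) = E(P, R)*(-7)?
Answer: 367204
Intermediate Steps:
E(C, M) = M + C*M
U(P, R) = -7*R*(1 + P) (U(P, R) = (R*(1 + P))*(-7) = -7*R*(1 + P))
S((4*6)*6 - 5) - U(z, x(-3)) = 19*((4*6)*6 - 5)**2 - (-7)*(-3)*(1 - 6) = 19*(24*6 - 5)**2 - (-7)*(-3)*(-5) = 19*(144 - 5)**2 - 1*(-105) = 19*139**2 + 105 = 19*19321 + 105 = 367099 + 105 = 367204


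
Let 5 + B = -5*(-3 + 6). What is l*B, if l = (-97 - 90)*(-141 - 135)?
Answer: -1032240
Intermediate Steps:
B = -20 (B = -5 - 5*(-3 + 6) = -5 - 5*3 = -5 - 15 = -20)
l = 51612 (l = -187*(-276) = 51612)
l*B = 51612*(-20) = -1032240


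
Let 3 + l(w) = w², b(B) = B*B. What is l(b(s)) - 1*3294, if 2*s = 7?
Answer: -50351/16 ≈ -3146.9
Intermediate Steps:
s = 7/2 (s = (½)*7 = 7/2 ≈ 3.5000)
b(B) = B²
l(w) = -3 + w²
l(b(s)) - 1*3294 = (-3 + ((7/2)²)²) - 1*3294 = (-3 + (49/4)²) - 3294 = (-3 + 2401/16) - 3294 = 2353/16 - 3294 = -50351/16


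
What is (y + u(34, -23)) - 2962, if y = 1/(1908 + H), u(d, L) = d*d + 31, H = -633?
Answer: -2263124/1275 ≈ -1775.0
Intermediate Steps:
u(d, L) = 31 + d² (u(d, L) = d² + 31 = 31 + d²)
y = 1/1275 (y = 1/(1908 - 633) = 1/1275 ≈ 0.00078431)
(y + u(34, -23)) - 2962 = (1/1275 + (31 + 34²)) - 2962 = (1/1275 + (31 + 1156)) - 2962 = (1/1275 + 1187) - 2962 = 1513426/1275 - 2962 = -2263124/1275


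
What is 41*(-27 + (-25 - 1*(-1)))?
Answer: -2091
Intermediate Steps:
41*(-27 + (-25 - 1*(-1))) = 41*(-27 + (-25 + 1)) = 41*(-27 - 24) = 41*(-51) = -2091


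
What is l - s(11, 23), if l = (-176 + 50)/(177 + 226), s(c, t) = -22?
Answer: 8740/403 ≈ 21.687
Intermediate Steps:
l = -126/403 ≈ -0.31265
l - s(11, 23) = -126/403 - 1*(-22) = -126/403 + 22 = 8740/403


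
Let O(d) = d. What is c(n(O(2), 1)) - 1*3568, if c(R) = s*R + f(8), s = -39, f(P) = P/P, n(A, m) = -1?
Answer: -3528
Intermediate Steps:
f(P) = 1
c(R) = 1 - 39*R (c(R) = -39*R + 1 = 1 - 39*R)
c(n(O(2), 1)) - 1*3568 = (1 - 39*(-1)) - 1*3568 = (1 + 39) - 3568 = 40 - 3568 = -3528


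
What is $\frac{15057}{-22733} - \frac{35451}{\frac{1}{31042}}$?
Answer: $- \frac{25016983206543}{22733} \approx -1.1005 \cdot 10^{9}$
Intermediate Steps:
$\frac{15057}{-22733} - \frac{35451}{\frac{1}{31042}} = 15057 \left(- \frac{1}{22733}\right) - 35451 \frac{1}{\frac{1}{31042}} = - \frac{15057}{22733} - 1100469942 = - \frac{25016983206543}{22733}$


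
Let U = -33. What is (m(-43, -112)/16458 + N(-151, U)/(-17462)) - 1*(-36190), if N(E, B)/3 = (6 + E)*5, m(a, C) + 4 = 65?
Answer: 2600166585143/71847399 ≈ 36190.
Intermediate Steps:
m(a, C) = 61 (m(a, C) = -4 + 65 = 61)
N(E, B) = 90 + 15*E (N(E, B) = 3*((6 + E)*5) = 3*(30 + 5*E) = 90 + 15*E)
(m(-43, -112)/16458 + N(-151, U)/(-17462)) - 1*(-36190) = (61/16458 + (90 + 15*(-151))/(-17462)) - 1*(-36190) = (61*(1/16458) + (90 - 2265)*(-1/17462)) + 36190 = (61/16458 - 2175*(-1/17462)) + 36190 = (61/16458 + 2175/17462) + 36190 = 9215333/71847399 + 36190 = 2600166585143/71847399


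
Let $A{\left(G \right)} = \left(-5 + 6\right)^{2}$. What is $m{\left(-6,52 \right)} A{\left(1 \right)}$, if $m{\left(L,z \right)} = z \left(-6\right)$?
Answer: $-312$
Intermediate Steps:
$m{\left(L,z \right)} = - 6 z$
$A{\left(G \right)} = 1$ ($A{\left(G \right)} = 1^{2} = 1$)
$m{\left(-6,52 \right)} A{\left(1 \right)} = \left(-6\right) 52 \cdot 1 = \left(-312\right) 1 = -312$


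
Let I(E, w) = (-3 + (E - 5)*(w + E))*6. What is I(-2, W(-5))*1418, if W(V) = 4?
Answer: -144636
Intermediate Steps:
I(E, w) = -18 + 6*(-5 + E)*(E + w) (I(E, w) = (-3 + (-5 + E)*(E + w))*6 = -18 + 6*(-5 + E)*(E + w))
I(-2, W(-5))*1418 = (-18 - 30*(-2) - 30*4 + 6*(-2)**2 + 6*(-2)*4)*1418 = (-18 + 60 - 120 + 6*4 - 48)*1418 = (-18 + 60 - 120 + 24 - 48)*1418 = -102*1418 = -144636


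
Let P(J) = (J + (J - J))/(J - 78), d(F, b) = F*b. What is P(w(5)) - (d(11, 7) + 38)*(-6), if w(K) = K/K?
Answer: 53129/77 ≈ 689.99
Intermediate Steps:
w(K) = 1
P(J) = J/(-78 + J) (P(J) = (J + 0)/(-78 + J) = J/(-78 + J))
P(w(5)) - (d(11, 7) + 38)*(-6) = 1/(-78 + 1) - (11*7 + 38)*(-6) = 1/(-77) - (77 + 38)*(-6) = 1*(-1/77) - 115*(-6) = -1/77 - 1*(-690) = -1/77 + 690 = 53129/77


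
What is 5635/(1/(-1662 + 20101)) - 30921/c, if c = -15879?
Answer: 549962638452/5293 ≈ 1.0390e+8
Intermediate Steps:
5635/(1/(-1662 + 20101)) - 30921/c = 5635/(1/(-1662 + 20101)) - 30921/(-15879) = 5635/(1/18439) - 30921*(-1/15879) = 5635/(1/18439) + 10307/5293 = 5635*18439 + 10307/5293 = 103903765 + 10307/5293 = 549962638452/5293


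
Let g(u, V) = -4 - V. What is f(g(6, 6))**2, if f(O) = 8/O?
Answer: 16/25 ≈ 0.64000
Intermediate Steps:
f(g(6, 6))**2 = (8/(-4 - 1*6))**2 = (8/(-4 - 6))**2 = (8/(-10))**2 = (8*(-1/10))**2 = (-4/5)**2 = 16/25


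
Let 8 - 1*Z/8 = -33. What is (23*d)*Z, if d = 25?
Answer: 188600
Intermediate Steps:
Z = 328 (Z = 64 - 8*(-33) = 64 + 264 = 328)
(23*d)*Z = (23*25)*328 = 575*328 = 188600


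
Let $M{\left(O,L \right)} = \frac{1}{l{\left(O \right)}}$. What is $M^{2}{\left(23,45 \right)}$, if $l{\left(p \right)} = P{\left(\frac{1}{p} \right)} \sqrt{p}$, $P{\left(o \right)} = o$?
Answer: $23$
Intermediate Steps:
$l{\left(p \right)} = \frac{1}{\sqrt{p}}$ ($l{\left(p \right)} = \frac{\sqrt{p}}{p} = \frac{1}{\sqrt{p}}$)
$M{\left(O,L \right)} = \sqrt{O}$ ($M{\left(O,L \right)} = \frac{1}{\frac{1}{\sqrt{O}}} = \sqrt{O}$)
$M^{2}{\left(23,45 \right)} = \left(\sqrt{23}\right)^{2} = 23$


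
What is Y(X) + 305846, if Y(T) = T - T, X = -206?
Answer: 305846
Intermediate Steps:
Y(T) = 0
Y(X) + 305846 = 0 + 305846 = 305846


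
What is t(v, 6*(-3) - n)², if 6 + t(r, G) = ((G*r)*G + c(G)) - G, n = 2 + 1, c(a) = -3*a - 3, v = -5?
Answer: 4536900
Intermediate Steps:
c(a) = -3 - 3*a
n = 3
t(r, G) = -9 - 4*G + r*G² (t(r, G) = -6 + (((G*r)*G + (-3 - 3*G)) - G) = -6 + ((r*G² + (-3 - 3*G)) - G) = -6 + ((-3 - 3*G + r*G²) - G) = -6 + (-3 - 4*G + r*G²) = -9 - 4*G + r*G²)
t(v, 6*(-3) - n)² = (-9 - 4*(6*(-3) - 1*3) - 5*(6*(-3) - 1*3)²)² = (-9 - 4*(-18 - 3) - 5*(-18 - 3)²)² = (-9 - 4*(-21) - 5*(-21)²)² = (-9 + 84 - 5*441)² = (-9 + 84 - 2205)² = (-2130)² = 4536900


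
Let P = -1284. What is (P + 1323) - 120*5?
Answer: -561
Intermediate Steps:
(P + 1323) - 120*5 = (-1284 + 1323) - 120*5 = 39 - 600 = -561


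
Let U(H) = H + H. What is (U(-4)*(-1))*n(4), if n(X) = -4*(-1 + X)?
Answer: -96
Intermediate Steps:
U(H) = 2*H
n(X) = 4 - 4*X
(U(-4)*(-1))*n(4) = ((2*(-4))*(-1))*(4 - 4*4) = (-8*(-1))*(4 - 16) = 8*(-12) = -96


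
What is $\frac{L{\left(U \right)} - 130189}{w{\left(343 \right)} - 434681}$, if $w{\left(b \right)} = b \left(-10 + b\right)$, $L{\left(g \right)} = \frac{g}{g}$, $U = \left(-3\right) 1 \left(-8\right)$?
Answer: $\frac{65094}{160231} \approx 0.40625$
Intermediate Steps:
$U = 24$ ($U = \left(-3\right) \left(-8\right) = 24$)
$L{\left(g \right)} = 1$
$\frac{L{\left(U \right)} - 130189}{w{\left(343 \right)} - 434681} = \frac{1 - 130189}{343 \left(-10 + 343\right) - 434681} = - \frac{130188}{343 \cdot 333 - 434681} = - \frac{130188}{114219 - 434681} = - \frac{130188}{-320462} = \left(-130188\right) \left(- \frac{1}{320462}\right) = \frac{65094}{160231}$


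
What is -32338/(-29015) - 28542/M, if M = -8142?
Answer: 181907021/39373355 ≈ 4.6201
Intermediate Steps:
-32338/(-29015) - 28542/M = -32338/(-29015) - 28542/(-8142) = -32338*(-1/29015) - 28542*(-1/8142) = 32338/29015 + 4757/1357 = 181907021/39373355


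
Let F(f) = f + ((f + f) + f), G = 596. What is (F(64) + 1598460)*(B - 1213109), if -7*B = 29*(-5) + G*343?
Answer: -1986072553848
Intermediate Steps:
B = -204283/7 (B = -(29*(-5) + 596*343)/7 = -(-145 + 204428)/7 = -⅐*204283 = -204283/7 ≈ -29183.)
F(f) = 4*f (F(f) = f + (2*f + f) = f + 3*f = 4*f)
(F(64) + 1598460)*(B - 1213109) = (4*64 + 1598460)*(-204283/7 - 1213109) = (256 + 1598460)*(-8696046/7) = 1598716*(-8696046/7) = -1986072553848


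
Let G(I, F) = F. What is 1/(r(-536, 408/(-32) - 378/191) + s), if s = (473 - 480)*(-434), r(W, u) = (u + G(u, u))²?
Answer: 145924/569947121 ≈ 0.00025603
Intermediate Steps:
r(W, u) = 4*u² (r(W, u) = (u + u)² = (2*u)² = 4*u²)
s = 3038 (s = -7*(-434) = 3038)
1/(r(-536, 408/(-32) - 378/191) + s) = 1/(4*(408/(-32) - 378/191)² + 3038) = 1/(4*(408*(-1/32) - 378*1/191)² + 3038) = 1/(4*(-51/4 - 378/191)² + 3038) = 1/(4*(-11253/764)² + 3038) = 1/(4*(126630009/583696) + 3038) = 1/(126630009/145924 + 3038) = 1/(569947121/145924) = 145924/569947121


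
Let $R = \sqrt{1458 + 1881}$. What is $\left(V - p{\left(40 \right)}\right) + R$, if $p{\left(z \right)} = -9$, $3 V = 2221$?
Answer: $\frac{2248}{3} + 3 \sqrt{371} \approx 807.12$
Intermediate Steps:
$V = \frac{2221}{3}$ ($V = \frac{1}{3} \cdot 2221 = \frac{2221}{3} \approx 740.33$)
$R = 3 \sqrt{371}$ ($R = \sqrt{3339} = 3 \sqrt{371} \approx 57.784$)
$\left(V - p{\left(40 \right)}\right) + R = \left(\frac{2221}{3} - -9\right) + 3 \sqrt{371} = \left(\frac{2221}{3} + 9\right) + 3 \sqrt{371} = \frac{2248}{3} + 3 \sqrt{371}$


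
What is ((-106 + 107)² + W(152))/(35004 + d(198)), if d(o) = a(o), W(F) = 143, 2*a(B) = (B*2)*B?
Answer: 3/1546 ≈ 0.0019405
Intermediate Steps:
a(B) = B² (a(B) = ((B*2)*B)/2 = ((2*B)*B)/2 = (2*B²)/2 = B²)
d(o) = o²
((-106 + 107)² + W(152))/(35004 + d(198)) = ((-106 + 107)² + 143)/(35004 + 198²) = (1² + 143)/(35004 + 39204) = (1 + 143)/74208 = 144*(1/74208) = 3/1546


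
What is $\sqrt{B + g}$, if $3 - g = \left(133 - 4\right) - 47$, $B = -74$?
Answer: $3 i \sqrt{17} \approx 12.369 i$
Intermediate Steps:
$g = -79$ ($g = 3 - \left(\left(133 - 4\right) - 47\right) = 3 - \left(129 - 47\right) = 3 - 82 = -79$)
$\sqrt{B + g} = \sqrt{-74 - 79} = \sqrt{-153} = 3 i \sqrt{17}$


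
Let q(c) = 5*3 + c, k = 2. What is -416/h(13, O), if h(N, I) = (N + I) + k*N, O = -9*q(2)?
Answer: 208/57 ≈ 3.6491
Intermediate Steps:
q(c) = 15 + c
O = -153 (O = -9*(15 + 2) = -9*17 = -153)
h(N, I) = I + 3*N (h(N, I) = (N + I) + 2*N = (I + N) + 2*N = I + 3*N)
-416/h(13, O) = -416/(-153 + 3*13) = -416/(-153 + 39) = -416/(-114) = -416*(-1/114) = 208/57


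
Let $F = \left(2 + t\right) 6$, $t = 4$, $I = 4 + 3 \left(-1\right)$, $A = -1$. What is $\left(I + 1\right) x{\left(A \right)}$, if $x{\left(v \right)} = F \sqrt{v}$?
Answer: $72 i \approx 72.0 i$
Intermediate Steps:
$I = 1$ ($I = 4 - 3 = 1$)
$F = 36$ ($F = \left(2 + 4\right) 6 = 6 \cdot 6 = 36$)
$x{\left(v \right)} = 36 \sqrt{v}$
$\left(I + 1\right) x{\left(A \right)} = \left(1 + 1\right) 36 \sqrt{-1} = 2 \cdot 36 i = 72 i$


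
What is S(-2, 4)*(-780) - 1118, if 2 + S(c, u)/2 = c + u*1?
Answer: -1118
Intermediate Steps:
S(c, u) = -4 + 2*c + 2*u (S(c, u) = -4 + 2*(c + u*1) = -4 + 2*(c + u) = -4 + (2*c + 2*u) = -4 + 2*c + 2*u)
S(-2, 4)*(-780) - 1118 = (-4 + 2*(-2) + 2*4)*(-780) - 1118 = (-4 - 4 + 8)*(-780) - 1118 = 0*(-780) - 1118 = 0 - 1118 = -1118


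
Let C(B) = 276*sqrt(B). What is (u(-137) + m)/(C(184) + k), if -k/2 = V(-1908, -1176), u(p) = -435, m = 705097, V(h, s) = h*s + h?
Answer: -21941413025/139614225164 - 8103613*sqrt(46)/418842675492 ≈ -0.15729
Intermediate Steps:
V(h, s) = h + h*s
k = -4483800 (k = -(-3816)*(1 - 1176) = -(-3816)*(-1175) = -2*2241900 = -4483800)
(u(-137) + m)/(C(184) + k) = (-435 + 705097)/(276*sqrt(184) - 4483800) = 704662/(276*(2*sqrt(46)) - 4483800) = 704662/(552*sqrt(46) - 4483800) = 704662/(-4483800 + 552*sqrt(46))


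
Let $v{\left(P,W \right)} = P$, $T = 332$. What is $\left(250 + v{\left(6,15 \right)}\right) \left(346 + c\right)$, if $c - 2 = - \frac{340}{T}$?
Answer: $\frac{7372544}{83} \approx 88826.0$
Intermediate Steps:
$c = \frac{81}{83}$ ($c = 2 - \frac{340}{332} = 2 - \frac{85}{83} = \frac{81}{83} \approx 0.9759$)
$\left(250 + v{\left(6,15 \right)}\right) \left(346 + c\right) = \left(250 + 6\right) \left(346 + \frac{81}{83}\right) = 256 \cdot \frac{28799}{83} = \frac{7372544}{83}$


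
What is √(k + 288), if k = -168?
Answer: 2*√30 ≈ 10.954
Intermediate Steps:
√(k + 288) = √(-168 + 288) = √120 = 2*√30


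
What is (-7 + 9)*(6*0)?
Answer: 0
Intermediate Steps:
(-7 + 9)*(6*0) = 2*0 = 0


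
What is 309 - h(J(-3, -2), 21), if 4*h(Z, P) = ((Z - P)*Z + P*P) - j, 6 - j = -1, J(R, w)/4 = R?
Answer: 203/2 ≈ 101.50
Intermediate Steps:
J(R, w) = 4*R
j = 7 (j = 6 - 1*(-1) = 6 + 1 = 7)
h(Z, P) = -7/4 + P²/4 + Z*(Z - P)/4 (h(Z, P) = (((Z - P)*Z + P*P) - 1*7)/4 = ((Z*(Z - P) + P²) - 7)/4 = ((P² + Z*(Z - P)) - 7)/4 = (-7 + P² + Z*(Z - P))/4 = -7/4 + P²/4 + Z*(Z - P)/4)
309 - h(J(-3, -2), 21) = 309 - (-7/4 + (¼)*21² + (4*(-3))²/4 - ¼*21*4*(-3)) = 309 - (-7/4 + (¼)*441 + (¼)*(-12)² - ¼*21*(-12)) = 309 - (-7/4 + 441/4 + (¼)*144 + 63) = 309 - (-7/4 + 441/4 + 36 + 63) = 309 - 1*415/2 = 309 - 415/2 = 203/2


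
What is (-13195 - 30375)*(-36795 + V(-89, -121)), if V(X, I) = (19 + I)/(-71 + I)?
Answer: 25650160055/16 ≈ 1.6031e+9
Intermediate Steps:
V(X, I) = (19 + I)/(-71 + I)
(-13195 - 30375)*(-36795 + V(-89, -121)) = (-13195 - 30375)*(-36795 + (19 - 121)/(-71 - 121)) = -43570*(-36795 - 102/(-192)) = -43570*(-36795 - 1/192*(-102)) = -43570*(-36795 + 17/32) = -43570*(-1177423/32) = 25650160055/16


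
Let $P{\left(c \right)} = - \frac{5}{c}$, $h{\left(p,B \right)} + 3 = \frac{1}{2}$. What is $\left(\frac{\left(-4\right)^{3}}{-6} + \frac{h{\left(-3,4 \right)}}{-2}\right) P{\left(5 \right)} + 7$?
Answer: $- \frac{59}{12} \approx -4.9167$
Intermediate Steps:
$h{\left(p,B \right)} = - \frac{5}{2}$ ($h{\left(p,B \right)} = -3 + \frac{1}{2} = - \frac{5}{2}$)
$\left(\frac{\left(-4\right)^{3}}{-6} + \frac{h{\left(-3,4 \right)}}{-2}\right) P{\left(5 \right)} + 7 = \left(\frac{\left(-4\right)^{3}}{-6} - \frac{5}{2 \left(-2\right)}\right) \left(- \frac{5}{5}\right) + 7 = \left(\left(-64\right) \left(- \frac{1}{6}\right) - - \frac{5}{4}\right) \left(\left(-5\right) \frac{1}{5}\right) + 7 = \left(\frac{32}{3} + \frac{5}{4}\right) \left(-1\right) + 7 = \frac{143}{12} \left(-1\right) + 7 = - \frac{143}{12} + 7 = - \frac{59}{12}$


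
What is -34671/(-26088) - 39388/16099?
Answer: -156461905/139996904 ≈ -1.1176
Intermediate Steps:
-34671/(-26088) - 39388/16099 = -34671*(-1/26088) - 39388*1/16099 = 11557/8696 - 39388/16099 = -156461905/139996904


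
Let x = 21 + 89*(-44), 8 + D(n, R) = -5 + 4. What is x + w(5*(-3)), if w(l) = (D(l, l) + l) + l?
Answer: -3934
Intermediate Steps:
D(n, R) = -9 (D(n, R) = -8 + (-5 + 4) = -8 - 1 = -9)
w(l) = -9 + 2*l (w(l) = (-9 + l) + l = -9 + 2*l)
x = -3895 (x = 21 - 3916 = -3895)
x + w(5*(-3)) = -3895 + (-9 + 2*(5*(-3))) = -3895 + (-9 + 2*(-15)) = -3895 + (-9 - 30) = -3895 - 39 = -3934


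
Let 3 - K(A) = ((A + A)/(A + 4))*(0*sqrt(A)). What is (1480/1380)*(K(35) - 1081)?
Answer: -79772/69 ≈ -1156.1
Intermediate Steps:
K(A) = 3 (K(A) = 3 - (A + A)/(A + 4)*0*sqrt(A) = 3 - (2*A)/(4 + A)*0 = 3 - 2*A/(4 + A)*0 = 3 - 1*0 = 3 + 0 = 3)
(1480/1380)*(K(35) - 1081) = (1480/1380)*(3 - 1081) = (1480*(1/1380))*(-1078) = (74/69)*(-1078) = -79772/69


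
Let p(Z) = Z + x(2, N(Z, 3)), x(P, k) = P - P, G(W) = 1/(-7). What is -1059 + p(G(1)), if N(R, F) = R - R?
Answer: -7414/7 ≈ -1059.1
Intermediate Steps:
G(W) = -⅐
N(R, F) = 0
x(P, k) = 0
p(Z) = Z (p(Z) = Z + 0 = Z)
-1059 + p(G(1)) = -1059 - ⅐ = -7414/7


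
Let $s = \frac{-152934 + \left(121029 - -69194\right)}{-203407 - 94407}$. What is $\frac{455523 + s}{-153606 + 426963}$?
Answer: $\frac{135661089433}{81409541598} \approx 1.6664$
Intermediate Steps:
$s = - \frac{37289}{297814}$ ($s = \frac{-152934 + \left(121029 + 69194\right)}{-297814} = \left(-152934 + 190223\right) \left(- \frac{1}{297814}\right) = 37289 \left(- \frac{1}{297814}\right) = - \frac{37289}{297814} \approx -0.12521$)
$\frac{455523 + s}{-153606 + 426963} = \frac{455523 - \frac{37289}{297814}}{-153606 + 426963} = \frac{135661089433}{297814 \cdot 273357} = \frac{135661089433}{297814} \cdot \frac{1}{273357} = \frac{135661089433}{81409541598}$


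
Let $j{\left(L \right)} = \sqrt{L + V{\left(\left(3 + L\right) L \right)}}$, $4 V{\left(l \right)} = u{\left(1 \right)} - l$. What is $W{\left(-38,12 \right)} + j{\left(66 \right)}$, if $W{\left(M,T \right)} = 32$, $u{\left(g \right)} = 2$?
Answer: $32 + 4 i \sqrt{67} \approx 32.0 + 32.741 i$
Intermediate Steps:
$V{\left(l \right)} = \frac{1}{2} - \frac{l}{4}$ ($V{\left(l \right)} = \frac{2 - l}{4} = \frac{1}{2} - \frac{l}{4}$)
$j{\left(L \right)} = \sqrt{\frac{1}{2} + L - \frac{L \left(3 + L\right)}{4}}$ ($j{\left(L \right)} = \sqrt{L - \left(- \frac{1}{2} + \frac{\left(3 + L\right) L}{4}\right)} = \sqrt{L - \left(- \frac{1}{2} + \frac{L \left(3 + L\right)}{4}\right)} = \sqrt{\frac{1}{2} + L - \frac{L \left(3 + L\right)}{4}}$)
$W{\left(-38,12 \right)} + j{\left(66 \right)} = 32 + \frac{\sqrt{2 + 66 - 66^{2}}}{2} = 32 + \frac{\sqrt{2 + 66 - 4356}}{2} = 32 + \frac{\sqrt{-4288}}{2} = 32 + \frac{8 i \sqrt{67}}{2} = 32 + 4 i \sqrt{67}$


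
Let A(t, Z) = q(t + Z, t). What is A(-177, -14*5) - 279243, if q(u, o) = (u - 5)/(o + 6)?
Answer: -5305589/19 ≈ -2.7924e+5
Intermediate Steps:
q(u, o) = (-5 + u)/(6 + o)
A(t, Z) = (-5 + Z + t)/(6 + t) (A(t, Z) = (-5 + (t + Z))/(6 + t) = (-5 + (Z + t))/(6 + t) = (-5 + Z + t)/(6 + t))
A(-177, -14*5) - 279243 = (-5 - 14*5 - 177)/(6 - 177) - 279243 = (-5 - 70 - 177)/(-171) - 279243 = -1/171*(-252) - 279243 = 28/19 - 279243 = -5305589/19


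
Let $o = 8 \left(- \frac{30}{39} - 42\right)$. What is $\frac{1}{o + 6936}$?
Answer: $\frac{13}{85720} \approx 0.00015166$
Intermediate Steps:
$o = - \frac{4448}{13}$ ($o = 8 \left(\left(-30\right) \frac{1}{39} - 42\right) = 8 \left(- \frac{10}{13} - 42\right) = 8 \left(- \frac{556}{13}\right) = - \frac{4448}{13} \approx -342.15$)
$\frac{1}{o + 6936} = \frac{1}{- \frac{4448}{13} + 6936} = \frac{1}{\frac{85720}{13}} = \frac{13}{85720}$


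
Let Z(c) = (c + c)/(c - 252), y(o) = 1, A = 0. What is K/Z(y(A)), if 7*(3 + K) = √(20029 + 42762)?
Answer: 753/2 - 251*√62791/14 ≈ -4116.1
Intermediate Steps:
Z(c) = 2*c/(-252 + c) (Z(c) = (2*c)/(-252 + c) = 2*c/(-252 + c))
K = -3 + √62791/7 (K = -3 + √(20029 + 42762)/7 = -3 + √62791/7 ≈ 32.797)
K/Z(y(A)) = (-3 + √62791/7)/((2*1/(-252 + 1))) = (-3 + √62791/7)/((2*1/(-251))) = (-3 + √62791/7)/((2*1*(-1/251))) = (-3 + √62791/7)/(-2/251) = (-3 + √62791/7)*(-251/2) = 753/2 - 251*√62791/14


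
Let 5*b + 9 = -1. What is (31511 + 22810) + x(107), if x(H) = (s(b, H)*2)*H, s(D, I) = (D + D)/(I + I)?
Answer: 54317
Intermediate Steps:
b = -2 (b = -9/5 + (⅕)*(-1) = -9/5 - ⅕ = -2)
s(D, I) = D/I (s(D, I) = (2*D)/((2*I)) = (2*D)*(1/(2*I)) = D/I)
x(H) = -4 (x(H) = (-2/H*2)*H = (-4/H)*H = -4)
(31511 + 22810) + x(107) = (31511 + 22810) - 4 = 54321 - 4 = 54317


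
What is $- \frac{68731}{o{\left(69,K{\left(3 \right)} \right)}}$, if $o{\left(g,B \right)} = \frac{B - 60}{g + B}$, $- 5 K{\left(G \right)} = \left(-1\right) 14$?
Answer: $\frac{1898033}{22} \approx 86274.0$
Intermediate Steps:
$K{\left(G \right)} = \frac{14}{5}$ ($K{\left(G \right)} = - \frac{\left(-1\right) 14}{5} = \left(- \frac{1}{5}\right) \left(-14\right) = \frac{14}{5}$)
$o{\left(g,B \right)} = \frac{-60 + B}{B + g}$
$- \frac{68731}{o{\left(69,K{\left(3 \right)} \right)}} = - \frac{68731}{\frac{1}{\frac{14}{5} + 69} \left(-60 + \frac{14}{5}\right)} = - \frac{68731}{\frac{1}{\frac{359}{5}} \left(- \frac{286}{5}\right)} = - \frac{68731}{\frac{5}{359} \left(- \frac{286}{5}\right)} = - \frac{68731}{- \frac{286}{359}} = \left(-68731\right) \left(- \frac{359}{286}\right) = \frac{1898033}{22}$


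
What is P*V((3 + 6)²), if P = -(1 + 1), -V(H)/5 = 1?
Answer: 10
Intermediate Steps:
V(H) = -5 (V(H) = -5*1 = -5)
P = -2 (P = -1*2 = -2)
P*V((3 + 6)²) = -2*(-5) = 10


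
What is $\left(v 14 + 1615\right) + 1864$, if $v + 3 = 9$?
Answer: $3563$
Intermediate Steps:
$v = 6$ ($v = -3 + 9 = 6$)
$\left(v 14 + 1615\right) + 1864 = \left(6 \cdot 14 + 1615\right) + 1864 = \left(84 + 1615\right) + 1864 = 1699 + 1864 = 3563$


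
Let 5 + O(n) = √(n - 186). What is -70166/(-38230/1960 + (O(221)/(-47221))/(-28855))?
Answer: 19522237922850585747021433320/5426891127069133568921693 + 734556347664020896*√35/5426891127069133568921693 ≈ 3597.3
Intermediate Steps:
O(n) = -5 + √(-186 + n) (O(n) = -5 + √(n - 186) = -5 + √(-186 + n))
-70166/(-38230/1960 + (O(221)/(-47221))/(-28855)) = -70166/(-38230/1960 + ((-5 + √(-186 + 221))/(-47221))/(-28855)) = -70166/(-38230*1/1960 + ((-5 + √35)*(-1/47221))*(-1/28855)) = -70166/(-3823/196 + (5/47221 - √35/47221)*(-1/28855)) = -70166/(-3823/196 + (-1/272512391 + √35/1362561955)) = -70166/(-1041814870989/53412428636 + √35/1362561955)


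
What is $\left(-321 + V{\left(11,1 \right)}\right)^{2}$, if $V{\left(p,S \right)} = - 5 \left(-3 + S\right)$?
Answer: $96721$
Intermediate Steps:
$V{\left(p,S \right)} = 15 - 5 S$
$\left(-321 + V{\left(11,1 \right)}\right)^{2} = \left(-321 + \left(15 - 5\right)\right)^{2} = \left(-321 + 10\right)^{2} = \left(-311\right)^{2} = 96721$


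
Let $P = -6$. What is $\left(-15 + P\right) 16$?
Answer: $-336$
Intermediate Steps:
$\left(-15 + P\right) 16 = \left(-15 - 6\right) 16 = \left(-21\right) 16 = -336$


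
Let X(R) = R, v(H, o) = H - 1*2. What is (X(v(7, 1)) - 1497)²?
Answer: 2226064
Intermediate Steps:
v(H, o) = -2 + H (v(H, o) = H - 2 = -2 + H)
(X(v(7, 1)) - 1497)² = ((-2 + 7) - 1497)² = (5 - 1497)² = (-1492)² = 2226064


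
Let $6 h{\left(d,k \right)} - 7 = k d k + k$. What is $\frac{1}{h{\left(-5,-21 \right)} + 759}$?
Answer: $\frac{6}{2335} \approx 0.0025696$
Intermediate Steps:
$h{\left(d,k \right)} = \frac{7}{6} + \frac{k}{6} + \frac{d k^{2}}{6}$ ($h{\left(d,k \right)} = \frac{7}{6} + \frac{k d k + k}{6} = \frac{7}{6} + \frac{d k k + k}{6} = \frac{7}{6} + \frac{d k^{2} + k}{6} = \frac{7}{6} + \frac{k + d k^{2}}{6} = \frac{7}{6} + \left(\frac{k}{6} + \frac{d k^{2}}{6}\right) = \frac{7}{6} + \frac{k}{6} + \frac{d k^{2}}{6}$)
$\frac{1}{h{\left(-5,-21 \right)} + 759} = \frac{1}{\left(\frac{7}{6} + \frac{1}{6} \left(-21\right) + \frac{1}{6} \left(-5\right) \left(-21\right)^{2}\right) + 759} = \frac{1}{\left(\frac{7}{6} - \frac{7}{2} + \frac{1}{6} \left(-5\right) 441\right) + 759} = \frac{1}{\left(\frac{7}{6} - \frac{7}{2} - \frac{735}{2}\right) + 759} = \frac{1}{- \frac{2219}{6} + 759} = \frac{1}{\frac{2335}{6}} = \frac{6}{2335}$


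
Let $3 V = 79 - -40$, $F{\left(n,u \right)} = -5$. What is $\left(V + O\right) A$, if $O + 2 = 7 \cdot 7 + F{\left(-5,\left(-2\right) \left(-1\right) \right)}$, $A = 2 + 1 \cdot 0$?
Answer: $\frac{490}{3} \approx 163.33$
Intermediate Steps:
$A = 2$ ($A = 2 + 0 = 2$)
$O = 42$ ($O = -2 + \left(7 \cdot 7 - 5\right) = -2 + \left(49 - 5\right) = -2 + 44 = 42$)
$V = \frac{119}{3}$ ($V = \frac{79 - -40}{3} = \frac{79 + 40}{3} = \frac{1}{3} \cdot 119 = \frac{119}{3} \approx 39.667$)
$\left(V + O\right) A = \left(\frac{119}{3} + 42\right) 2 = \frac{245}{3} \cdot 2 = \frac{490}{3}$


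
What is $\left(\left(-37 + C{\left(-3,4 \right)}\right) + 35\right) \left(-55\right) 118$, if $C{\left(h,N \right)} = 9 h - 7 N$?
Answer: $369930$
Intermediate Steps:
$C{\left(h,N \right)} = - 7 N + 9 h$
$\left(\left(-37 + C{\left(-3,4 \right)}\right) + 35\right) \left(-55\right) 118 = \left(\left(-37 + \left(\left(-7\right) 4 + 9 \left(-3\right)\right)\right) + 35\right) \left(-55\right) 118 = \left(\left(-37 - 55\right) + 35\right) \left(-55\right) 118 = \left(-92 + 35\right) \left(-55\right) 118 = \left(-57\right) \left(-55\right) 118 = 3135 \cdot 118 = 369930$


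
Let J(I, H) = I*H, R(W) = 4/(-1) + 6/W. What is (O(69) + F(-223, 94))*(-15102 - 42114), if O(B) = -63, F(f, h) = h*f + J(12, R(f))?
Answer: 268878066816/223 ≈ 1.2057e+9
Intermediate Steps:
R(W) = -4 + 6/W (R(W) = 4*(-1) + 6/W = -4 + 6/W)
J(I, H) = H*I
F(f, h) = -48 + 72/f + f*h (F(f, h) = h*f + (-4 + 6/f)*12 = f*h + (-48 + 72/f) = -48 + 72/f + f*h)
(O(69) + F(-223, 94))*(-15102 - 42114) = (-63 + (-48 + 72/(-223) - 223*94))*(-15102 - 42114) = (-63 + (-48 + 72*(-1/223) - 20962))*(-57216) = (-63 + (-48 - 72/223 - 20962))*(-57216) = (-63 - 4685302/223)*(-57216) = -4699351/223*(-57216) = 268878066816/223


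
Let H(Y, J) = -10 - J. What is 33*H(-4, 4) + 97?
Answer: -365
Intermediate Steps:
33*H(-4, 4) + 97 = 33*(-10 - 1*4) + 97 = 33*(-10 - 4) + 97 = 33*(-14) + 97 = -462 + 97 = -365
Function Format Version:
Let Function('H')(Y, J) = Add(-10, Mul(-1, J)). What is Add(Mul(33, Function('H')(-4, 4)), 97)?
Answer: -365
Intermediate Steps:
Add(Mul(33, Function('H')(-4, 4)), 97) = Add(Mul(33, Add(-10, Mul(-1, 4))), 97) = Add(Mul(33, Add(-10, -4)), 97) = Add(Mul(33, -14), 97) = Add(-462, 97) = -365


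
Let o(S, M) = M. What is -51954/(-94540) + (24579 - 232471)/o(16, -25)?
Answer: 1965540853/236350 ≈ 8316.2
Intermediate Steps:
-51954/(-94540) + (24579 - 232471)/o(16, -25) = -51954/(-94540) + (24579 - 232471)/(-25) = -51954*(-1/94540) - 207892*(-1/25) = 25977/47270 + 207892/25 = 1965540853/236350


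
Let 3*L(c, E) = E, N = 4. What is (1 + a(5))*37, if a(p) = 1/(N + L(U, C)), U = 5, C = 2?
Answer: 629/14 ≈ 44.929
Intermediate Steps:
L(c, E) = E/3
a(p) = 3/14 (a(p) = 1/(4 + (⅓)*2) = 1/(4 + ⅔) = 1/(14/3) = 3/14)
(1 + a(5))*37 = (1 + 3/14)*37 = (17/14)*37 = 629/14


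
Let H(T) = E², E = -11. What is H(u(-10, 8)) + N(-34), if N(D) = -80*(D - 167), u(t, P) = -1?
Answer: 16201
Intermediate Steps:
N(D) = 13360 - 80*D (N(D) = -80*(-167 + D) = 13360 - 80*D)
H(T) = 121 (H(T) = (-11)² = 121)
H(u(-10, 8)) + N(-34) = 121 + (13360 - 80*(-34)) = 121 + (13360 + 2720) = 121 + 16080 = 16201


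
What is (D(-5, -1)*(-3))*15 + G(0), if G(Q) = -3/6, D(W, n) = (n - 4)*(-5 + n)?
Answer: -2701/2 ≈ -1350.5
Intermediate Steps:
D(W, n) = (-5 + n)*(-4 + n) (D(W, n) = (-4 + n)*(-5 + n) = (-5 + n)*(-4 + n))
G(Q) = -1/2 (G(Q) = -3*1/6 = -1/2)
(D(-5, -1)*(-3))*15 + G(0) = ((20 + (-1)**2 - 9*(-1))*(-3))*15 - 1/2 = ((20 + 1 + 9)*(-3))*15 - 1/2 = (30*(-3))*15 - 1/2 = -90*15 - 1/2 = -1350 - 1/2 = -2701/2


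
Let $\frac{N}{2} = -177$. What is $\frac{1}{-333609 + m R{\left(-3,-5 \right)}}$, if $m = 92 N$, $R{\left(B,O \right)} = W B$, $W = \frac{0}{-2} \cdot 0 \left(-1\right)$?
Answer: $- \frac{1}{333609} \approx -2.9975 \cdot 10^{-6}$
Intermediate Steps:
$W = 0$ ($W = 0 \left(- \frac{1}{2}\right) 0 \left(-1\right) = 0 \cdot 0 \left(-1\right) = 0 \left(-1\right) = 0$)
$N = -354$ ($N = 2 \left(-177\right) = -354$)
$R{\left(B,O \right)} = 0$ ($R{\left(B,O \right)} = 0 B = 0$)
$m = -32568$ ($m = 92 \left(-354\right) = -32568$)
$\frac{1}{-333609 + m R{\left(-3,-5 \right)}} = \frac{1}{-333609 - 0} = \frac{1}{-333609 + 0} = \frac{1}{-333609} = - \frac{1}{333609}$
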